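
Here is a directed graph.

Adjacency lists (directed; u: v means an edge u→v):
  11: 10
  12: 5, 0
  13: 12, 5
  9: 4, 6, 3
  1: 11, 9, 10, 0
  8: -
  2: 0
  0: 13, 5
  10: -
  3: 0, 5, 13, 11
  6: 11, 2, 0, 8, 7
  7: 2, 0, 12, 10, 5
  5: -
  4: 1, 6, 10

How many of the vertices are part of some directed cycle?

6

A vertex is on a directed cycle iff it belongs to a strongly connected component of size ≥ 2 (or has a self-loop).
The vertices on cycles are {0, 1, 4, 9, 12, 13} — 6 in total.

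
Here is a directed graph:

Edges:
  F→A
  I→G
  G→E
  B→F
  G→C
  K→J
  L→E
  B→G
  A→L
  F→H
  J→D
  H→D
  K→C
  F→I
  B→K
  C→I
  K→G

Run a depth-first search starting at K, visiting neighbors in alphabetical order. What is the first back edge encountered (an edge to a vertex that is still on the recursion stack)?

G→C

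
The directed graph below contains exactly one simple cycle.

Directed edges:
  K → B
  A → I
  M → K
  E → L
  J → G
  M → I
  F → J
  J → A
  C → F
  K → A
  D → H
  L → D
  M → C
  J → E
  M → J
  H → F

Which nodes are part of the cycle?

DFS with gray/black marking from J:
J gray
  E gray
    L gray
      D gray
        H gray
          F gray
            F→J: J is gray → back edge
Back edge closes the cycle J → E → L → D → H → F → J; its vertices are {D, E, F, H, J, L}.

D, E, F, H, J, L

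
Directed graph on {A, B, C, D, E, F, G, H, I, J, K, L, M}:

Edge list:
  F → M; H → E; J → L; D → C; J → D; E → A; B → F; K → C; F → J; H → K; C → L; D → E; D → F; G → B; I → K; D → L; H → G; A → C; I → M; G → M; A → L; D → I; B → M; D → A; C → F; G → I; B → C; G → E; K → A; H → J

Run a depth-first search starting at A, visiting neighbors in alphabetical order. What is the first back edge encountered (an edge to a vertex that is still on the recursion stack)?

D→A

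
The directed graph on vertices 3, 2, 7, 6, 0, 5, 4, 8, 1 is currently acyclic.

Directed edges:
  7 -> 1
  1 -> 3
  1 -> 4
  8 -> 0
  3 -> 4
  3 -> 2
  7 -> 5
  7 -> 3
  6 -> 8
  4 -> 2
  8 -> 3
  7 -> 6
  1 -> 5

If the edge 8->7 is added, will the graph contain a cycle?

Yes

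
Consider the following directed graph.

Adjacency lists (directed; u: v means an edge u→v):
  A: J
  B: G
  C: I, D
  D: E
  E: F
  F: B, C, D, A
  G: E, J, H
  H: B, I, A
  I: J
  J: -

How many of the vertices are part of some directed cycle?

A vertex is on a directed cycle iff it belongs to a strongly connected component of size ≥ 2 (or has a self-loop).
The vertices on cycles are {B, C, D, E, F, G, H} — 7 in total.

7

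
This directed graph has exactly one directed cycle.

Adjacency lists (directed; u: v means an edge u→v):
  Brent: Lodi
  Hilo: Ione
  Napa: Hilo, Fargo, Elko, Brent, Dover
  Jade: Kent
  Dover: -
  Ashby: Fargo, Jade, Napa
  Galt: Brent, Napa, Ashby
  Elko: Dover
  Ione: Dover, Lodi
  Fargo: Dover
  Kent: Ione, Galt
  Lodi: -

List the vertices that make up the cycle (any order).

DFS with gray/black marking from Kent:
Kent gray
  Ione gray
    Dover gray
    Dover black
    Lodi gray
    Lodi black
  Ione black
  Galt gray
    Brent gray
      Brent→Lodi: Lodi black — skip
    Brent black
    Napa gray
      Hilo gray
        Hilo→Ione: Ione black — skip
      Hilo black
      Fargo gray
        Fargo→Dover: Dover black — skip
      Fargo black
      Elko gray
        Elko→Dover: Dover black — skip
      Elko black
      Napa→Brent: Brent black — skip
      Napa→Dover: Dover black — skip
    Napa black
    Ashby gray
      Ashby→Fargo: Fargo black — skip
      Jade gray
        Jade→Kent: Kent is gray → back edge
Back edge closes the cycle Kent → Galt → Ashby → Jade → Kent; its vertices are {Galt, Jade, Kent, Ashby}.

Galt, Jade, Kent, Ashby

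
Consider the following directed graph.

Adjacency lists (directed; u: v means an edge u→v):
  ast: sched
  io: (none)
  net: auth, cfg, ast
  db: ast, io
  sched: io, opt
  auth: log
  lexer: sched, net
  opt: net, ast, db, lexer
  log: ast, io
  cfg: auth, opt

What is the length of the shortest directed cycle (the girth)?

3

For each vertex v, BFS finds the shortest path from v back to v.
The shortest such closed walk is opt → lexer → sched → opt, length 3.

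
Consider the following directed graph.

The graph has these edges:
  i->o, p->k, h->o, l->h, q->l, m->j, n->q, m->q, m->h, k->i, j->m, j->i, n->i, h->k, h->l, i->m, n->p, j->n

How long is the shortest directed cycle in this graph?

For each vertex v, BFS finds the shortest path from v back to v.
The shortest such closed walk is j → m → j, length 2.

2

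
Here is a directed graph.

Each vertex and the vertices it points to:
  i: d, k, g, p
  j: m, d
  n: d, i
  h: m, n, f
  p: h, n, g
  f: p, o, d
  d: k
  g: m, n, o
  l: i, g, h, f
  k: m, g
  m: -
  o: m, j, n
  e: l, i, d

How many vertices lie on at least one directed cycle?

10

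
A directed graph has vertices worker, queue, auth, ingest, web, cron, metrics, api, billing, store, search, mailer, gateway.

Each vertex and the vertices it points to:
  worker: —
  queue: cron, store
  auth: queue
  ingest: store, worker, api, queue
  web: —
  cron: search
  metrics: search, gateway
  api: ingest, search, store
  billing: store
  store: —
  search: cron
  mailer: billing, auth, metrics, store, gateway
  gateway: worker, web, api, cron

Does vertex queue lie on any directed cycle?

queue lies on a cycle iff there is a path from queue back to itself.
Exploring from queue, it never reaches itself; equivalently, its strongly connected component is a singleton.

No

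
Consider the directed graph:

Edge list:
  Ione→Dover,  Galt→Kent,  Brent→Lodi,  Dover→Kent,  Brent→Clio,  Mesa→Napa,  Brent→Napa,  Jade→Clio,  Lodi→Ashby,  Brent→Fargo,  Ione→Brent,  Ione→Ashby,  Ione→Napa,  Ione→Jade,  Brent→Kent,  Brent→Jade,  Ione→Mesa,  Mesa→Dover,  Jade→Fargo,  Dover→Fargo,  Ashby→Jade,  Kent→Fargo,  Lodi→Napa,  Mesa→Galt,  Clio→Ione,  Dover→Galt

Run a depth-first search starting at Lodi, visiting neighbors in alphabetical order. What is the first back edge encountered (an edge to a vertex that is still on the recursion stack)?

DFS from Lodi (visiting neighbors in alphabetical order); mark gray on enter, black on exit:
Lodi gray
  Ashby gray
    Jade gray
      Clio gray
        Ione gray
          Ione→Ashby: Ashby is gray → back edge
First back edge: Ione → Ashby.

Ione→Ashby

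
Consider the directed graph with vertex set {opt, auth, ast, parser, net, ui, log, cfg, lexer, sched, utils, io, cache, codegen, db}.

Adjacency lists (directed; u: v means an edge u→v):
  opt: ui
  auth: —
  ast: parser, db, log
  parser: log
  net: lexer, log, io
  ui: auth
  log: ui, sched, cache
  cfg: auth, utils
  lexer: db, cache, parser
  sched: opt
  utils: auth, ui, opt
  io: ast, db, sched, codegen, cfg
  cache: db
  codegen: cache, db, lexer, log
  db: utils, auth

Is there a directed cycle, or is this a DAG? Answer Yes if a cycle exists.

No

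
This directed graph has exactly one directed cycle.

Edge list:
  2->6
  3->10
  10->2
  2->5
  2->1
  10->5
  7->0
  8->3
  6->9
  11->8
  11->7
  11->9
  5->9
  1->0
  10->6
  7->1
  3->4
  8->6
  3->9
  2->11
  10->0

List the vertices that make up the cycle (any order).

2, 3, 8, 10, 11

DFS with gray/black marking from 10:
10 gray
  6 gray
    9 gray
    9 black
  6 black
  5 gray
    5→9: 9 black — skip
  5 black
  0 gray
  0 black
  2 gray
    2→6: 6 black — skip
    2→5: 5 black — skip
    1 gray
      1→0: 0 black — skip
    1 black
    11 gray
      7 gray
        7→1: 1 black — skip
        7→0: 0 black — skip
      7 black
      11→9: 9 black — skip
      8 gray
        3 gray
          4 gray
          4 black
          3→10: 10 is gray → back edge
Back edge closes the cycle 10 → 2 → 11 → 8 → 3 → 10; its vertices are {2, 3, 8, 10, 11}.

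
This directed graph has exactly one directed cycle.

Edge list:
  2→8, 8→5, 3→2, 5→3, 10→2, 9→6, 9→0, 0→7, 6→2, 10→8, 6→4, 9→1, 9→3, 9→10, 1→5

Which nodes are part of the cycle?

2, 3, 5, 8

DFS with gray/black marking from 3:
3 gray
  2 gray
    8 gray
      5 gray
        5→3: 3 is gray → back edge
Back edge closes the cycle 3 → 2 → 8 → 5 → 3; its vertices are {2, 3, 5, 8}.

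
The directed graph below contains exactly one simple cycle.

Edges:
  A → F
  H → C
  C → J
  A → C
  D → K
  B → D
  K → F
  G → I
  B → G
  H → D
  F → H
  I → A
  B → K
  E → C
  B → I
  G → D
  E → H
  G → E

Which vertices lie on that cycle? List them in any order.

D, F, H, K

DFS with gray/black marking from K:
K gray
  F gray
    H gray
      D gray
        D→K: K is gray → back edge
Back edge closes the cycle K → F → H → D → K; its vertices are {D, F, H, K}.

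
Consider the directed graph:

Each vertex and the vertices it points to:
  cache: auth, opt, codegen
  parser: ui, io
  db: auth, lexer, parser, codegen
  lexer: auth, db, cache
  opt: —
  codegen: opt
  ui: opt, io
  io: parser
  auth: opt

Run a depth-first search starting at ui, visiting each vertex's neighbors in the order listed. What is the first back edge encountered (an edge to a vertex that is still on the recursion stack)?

DFS from ui (visiting each vertex's neighbors in the order listed); mark gray on enter, black on exit:
ui gray
  opt gray
  opt black
  io gray
    parser gray
      parser→ui: ui is gray → back edge
First back edge: parser → ui.

parser->ui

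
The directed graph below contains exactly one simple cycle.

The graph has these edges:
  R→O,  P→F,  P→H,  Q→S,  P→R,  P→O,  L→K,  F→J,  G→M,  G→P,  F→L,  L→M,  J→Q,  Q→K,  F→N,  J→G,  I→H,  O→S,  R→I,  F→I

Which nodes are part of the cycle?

DFS with gray/black marking from P:
P gray
  H gray
  H black
  O gray
    S gray
    S black
  O black
  R gray
    R→O: O black — skip
    I gray
      I→H: H black — skip
    I black
  R black
  F gray
    F→I: I black — skip
    L gray
      K gray
      K black
      M gray
      M black
    L black
    J gray
      G gray
        G→P: P is gray → back edge
Back edge closes the cycle P → F → J → G → P; its vertices are {F, G, J, P}.

F, G, J, P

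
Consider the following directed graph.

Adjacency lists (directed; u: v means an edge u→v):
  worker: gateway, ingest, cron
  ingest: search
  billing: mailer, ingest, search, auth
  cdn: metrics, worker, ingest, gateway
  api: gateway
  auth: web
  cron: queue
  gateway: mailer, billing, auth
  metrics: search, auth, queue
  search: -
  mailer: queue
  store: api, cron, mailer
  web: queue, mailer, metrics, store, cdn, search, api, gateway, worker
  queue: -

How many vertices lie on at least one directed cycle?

A vertex is on a directed cycle iff it belongs to a strongly connected component of size ≥ 2 (or has a self-loop).
The vertices on cycles are {api, cdn, web, auth, store, worker, billing, gateway, metrics} — 9 in total.

9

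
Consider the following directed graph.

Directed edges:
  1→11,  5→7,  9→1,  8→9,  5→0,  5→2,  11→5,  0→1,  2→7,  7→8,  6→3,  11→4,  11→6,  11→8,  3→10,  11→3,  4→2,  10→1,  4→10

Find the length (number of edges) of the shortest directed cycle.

4

For each vertex v, BFS finds the shortest path from v back to v.
The shortest such closed walk is 11 → 5 → 0 → 1 → 11, length 4.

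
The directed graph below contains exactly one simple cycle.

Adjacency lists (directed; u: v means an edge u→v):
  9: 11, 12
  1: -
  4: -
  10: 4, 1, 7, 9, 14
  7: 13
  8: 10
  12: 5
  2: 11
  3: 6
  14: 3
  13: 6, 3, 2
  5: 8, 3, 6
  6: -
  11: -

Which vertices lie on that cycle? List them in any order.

DFS with gray/black marking from 10:
10 gray
  4 gray
  4 black
  1 gray
  1 black
  7 gray
    13 gray
      6 gray
      6 black
      3 gray
        3→6: 6 black — skip
      3 black
      2 gray
        11 gray
        11 black
      2 black
    13 black
  7 black
  9 gray
    9→11: 11 black — skip
    12 gray
      5 gray
        8 gray
          8→10: 10 is gray → back edge
Back edge closes the cycle 10 → 9 → 12 → 5 → 8 → 10; its vertices are {5, 8, 9, 10, 12}.

5, 8, 9, 10, 12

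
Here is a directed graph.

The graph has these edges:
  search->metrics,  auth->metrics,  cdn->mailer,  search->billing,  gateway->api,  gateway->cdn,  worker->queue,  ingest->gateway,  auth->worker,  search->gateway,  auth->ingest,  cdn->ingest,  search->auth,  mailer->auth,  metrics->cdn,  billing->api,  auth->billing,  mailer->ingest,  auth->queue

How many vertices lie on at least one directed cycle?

A vertex is on a directed cycle iff it belongs to a strongly connected component of size ≥ 2 (or has a self-loop).
The vertices on cycles are {cdn, auth, ingest, mailer, gateway, metrics} — 6 in total.

6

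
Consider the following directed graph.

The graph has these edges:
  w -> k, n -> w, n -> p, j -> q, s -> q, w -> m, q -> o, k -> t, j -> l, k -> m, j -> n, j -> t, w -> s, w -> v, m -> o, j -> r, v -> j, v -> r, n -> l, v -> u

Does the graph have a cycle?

DFS with white/gray/black marking, starting from q:
q gray
  o gray
  o black
q black
j gray
  j→q: q black — skip
  n gray
    l gray
    l black
    p gray
    p black
    w gray
      m gray
        m→o: o black — skip
      m black
      s gray
        s→q: q black — skip
      s black
      k gray
        t gray
        t black
        k→m: m black — skip
      k black
      v gray
        v→j: j is gray → back edge
Back edge found, so a cycle exists: j → n → w → v → j.

Yes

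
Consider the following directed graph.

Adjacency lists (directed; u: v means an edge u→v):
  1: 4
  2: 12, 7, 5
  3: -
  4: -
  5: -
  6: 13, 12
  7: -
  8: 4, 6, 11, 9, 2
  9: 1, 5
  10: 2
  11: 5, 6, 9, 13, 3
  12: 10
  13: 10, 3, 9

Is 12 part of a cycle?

Yes

12 is on a cycle iff 12 can reach itself via ≥1 edge.
12 → 10 → 2 → 12 — yes.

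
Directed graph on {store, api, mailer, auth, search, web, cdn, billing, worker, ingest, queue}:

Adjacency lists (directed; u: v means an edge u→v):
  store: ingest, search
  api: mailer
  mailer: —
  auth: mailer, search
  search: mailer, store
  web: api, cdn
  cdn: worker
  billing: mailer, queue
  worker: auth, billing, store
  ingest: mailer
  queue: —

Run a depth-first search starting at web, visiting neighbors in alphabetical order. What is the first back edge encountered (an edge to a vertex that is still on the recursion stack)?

store->search

DFS from web (visiting neighbors in alphabetical order); mark gray on enter, black on exit:
web gray
  api gray
    mailer gray
    mailer black
  api black
  cdn gray
    worker gray
      auth gray
        auth→mailer: mailer black — skip
        search gray
          search→mailer: mailer black — skip
          store gray
            ingest gray
              ingest→mailer: mailer black — skip
            ingest black
            store→search: search is gray → back edge
First back edge: store → search.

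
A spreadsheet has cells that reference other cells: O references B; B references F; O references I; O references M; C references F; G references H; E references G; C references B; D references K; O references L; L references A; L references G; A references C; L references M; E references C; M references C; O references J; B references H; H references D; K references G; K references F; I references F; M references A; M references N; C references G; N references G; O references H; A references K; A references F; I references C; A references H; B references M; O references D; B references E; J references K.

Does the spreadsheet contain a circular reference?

Yes

DFS with white/gray/black marking, starting from D:
D gray
  K gray
    F gray
    F black
    G gray
      H gray
        H→D: D is gray → back edge
Back edge found, so a cycle exists: D → K → G → H → D.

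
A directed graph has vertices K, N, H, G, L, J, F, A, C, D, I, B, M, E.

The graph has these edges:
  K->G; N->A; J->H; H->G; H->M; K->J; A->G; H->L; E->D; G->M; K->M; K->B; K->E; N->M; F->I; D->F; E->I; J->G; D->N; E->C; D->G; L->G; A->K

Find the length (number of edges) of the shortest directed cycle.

For each vertex v, BFS finds the shortest path from v back to v.
The shortest such closed walk is K → E → D → N → A → K, length 5.

5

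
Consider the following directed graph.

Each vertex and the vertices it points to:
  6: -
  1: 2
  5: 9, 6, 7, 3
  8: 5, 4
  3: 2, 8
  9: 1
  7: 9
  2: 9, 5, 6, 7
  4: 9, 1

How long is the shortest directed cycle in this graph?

For each vertex v, BFS finds the shortest path from v back to v.
The shortest such closed walk is 8 → 5 → 3 → 8, length 3.

3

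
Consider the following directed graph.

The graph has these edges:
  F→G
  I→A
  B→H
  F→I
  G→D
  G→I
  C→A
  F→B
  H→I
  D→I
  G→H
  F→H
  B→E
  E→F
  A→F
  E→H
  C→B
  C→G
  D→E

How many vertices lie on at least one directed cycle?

A vertex is on a directed cycle iff it belongs to a strongly connected component of size ≥ 2 (or has a self-loop).
The vertices on cycles are {A, B, D, E, F, G, H, I} — 8 in total.

8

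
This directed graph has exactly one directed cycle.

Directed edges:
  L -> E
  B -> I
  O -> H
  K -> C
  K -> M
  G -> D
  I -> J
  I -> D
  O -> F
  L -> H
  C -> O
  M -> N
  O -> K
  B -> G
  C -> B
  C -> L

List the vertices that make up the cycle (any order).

C, K, O

DFS with gray/black marking from K:
K gray
  M gray
    N gray
    N black
  M black
  C gray
    O gray
      O→K: K is gray → back edge
Back edge closes the cycle K → C → O → K; its vertices are {C, K, O}.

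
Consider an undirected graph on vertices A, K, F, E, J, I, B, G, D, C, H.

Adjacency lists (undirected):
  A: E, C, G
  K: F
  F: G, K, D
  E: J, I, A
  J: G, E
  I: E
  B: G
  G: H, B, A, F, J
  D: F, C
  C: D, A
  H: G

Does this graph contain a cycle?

Yes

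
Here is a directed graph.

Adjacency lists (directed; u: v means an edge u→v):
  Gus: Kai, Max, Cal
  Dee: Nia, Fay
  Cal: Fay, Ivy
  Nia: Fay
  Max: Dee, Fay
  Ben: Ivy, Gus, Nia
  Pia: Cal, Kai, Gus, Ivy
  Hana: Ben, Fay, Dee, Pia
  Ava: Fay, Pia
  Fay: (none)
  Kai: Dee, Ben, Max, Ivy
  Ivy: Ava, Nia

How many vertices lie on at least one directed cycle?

A vertex is on a directed cycle iff it belongs to a strongly connected component of size ≥ 2 (or has a self-loop).
The vertices on cycles are {Ava, Ben, Cal, Gus, Ivy, Kai, Pia} — 7 in total.

7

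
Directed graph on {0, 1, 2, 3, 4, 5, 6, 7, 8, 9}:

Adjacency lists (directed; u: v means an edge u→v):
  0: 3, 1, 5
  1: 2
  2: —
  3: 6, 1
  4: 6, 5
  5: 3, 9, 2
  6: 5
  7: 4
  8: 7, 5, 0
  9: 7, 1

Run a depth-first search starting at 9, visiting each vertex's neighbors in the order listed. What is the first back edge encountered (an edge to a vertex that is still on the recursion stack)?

3→6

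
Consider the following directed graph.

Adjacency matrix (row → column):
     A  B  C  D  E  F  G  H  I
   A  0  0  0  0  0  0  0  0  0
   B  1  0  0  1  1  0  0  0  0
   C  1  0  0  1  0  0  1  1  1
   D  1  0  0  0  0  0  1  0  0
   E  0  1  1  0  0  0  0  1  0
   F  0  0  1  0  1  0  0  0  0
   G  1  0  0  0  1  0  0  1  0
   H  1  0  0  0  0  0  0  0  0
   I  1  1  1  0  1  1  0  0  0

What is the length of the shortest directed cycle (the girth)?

For each vertex v, BFS finds the shortest path from v back to v.
The shortest such closed walk is I → C → I, length 2.

2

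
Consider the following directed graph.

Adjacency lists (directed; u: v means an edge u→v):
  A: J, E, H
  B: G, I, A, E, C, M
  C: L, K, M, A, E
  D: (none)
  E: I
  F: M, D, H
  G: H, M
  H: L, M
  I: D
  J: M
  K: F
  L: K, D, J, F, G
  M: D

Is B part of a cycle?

No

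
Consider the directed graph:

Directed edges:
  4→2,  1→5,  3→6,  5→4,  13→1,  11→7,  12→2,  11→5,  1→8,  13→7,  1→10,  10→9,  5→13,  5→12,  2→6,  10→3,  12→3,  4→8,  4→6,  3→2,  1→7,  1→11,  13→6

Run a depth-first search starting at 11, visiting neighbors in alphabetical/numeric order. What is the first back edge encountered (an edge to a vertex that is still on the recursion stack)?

1→5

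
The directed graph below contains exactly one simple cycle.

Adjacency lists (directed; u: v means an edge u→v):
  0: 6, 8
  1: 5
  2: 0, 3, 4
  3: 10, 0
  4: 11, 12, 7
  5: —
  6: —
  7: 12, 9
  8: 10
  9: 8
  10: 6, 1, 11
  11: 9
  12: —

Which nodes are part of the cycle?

DFS with gray/black marking from 10:
10 gray
  6 gray
  6 black
  1 gray
    5 gray
    5 black
  1 black
  11 gray
    9 gray
      8 gray
        8→10: 10 is gray → back edge
Back edge closes the cycle 10 → 11 → 9 → 8 → 10; its vertices are {8, 9, 10, 11}.

8, 9, 10, 11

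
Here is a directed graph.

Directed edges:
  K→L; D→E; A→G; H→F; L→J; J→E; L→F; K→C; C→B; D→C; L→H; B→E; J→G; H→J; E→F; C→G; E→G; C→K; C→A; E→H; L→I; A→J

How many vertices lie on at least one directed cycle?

5

A vertex is on a directed cycle iff it belongs to a strongly connected component of size ≥ 2 (or has a self-loop).
The vertices on cycles are {C, E, H, J, K} — 5 in total.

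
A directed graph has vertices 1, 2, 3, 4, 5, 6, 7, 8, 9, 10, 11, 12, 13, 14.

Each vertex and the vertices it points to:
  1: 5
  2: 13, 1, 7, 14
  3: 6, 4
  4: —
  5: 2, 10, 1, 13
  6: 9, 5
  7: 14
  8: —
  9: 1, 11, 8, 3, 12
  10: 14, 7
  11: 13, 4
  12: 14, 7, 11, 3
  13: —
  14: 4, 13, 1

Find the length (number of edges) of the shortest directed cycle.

2

For each vertex v, BFS finds the shortest path from v back to v.
The shortest such closed walk is 5 → 1 → 5, length 2.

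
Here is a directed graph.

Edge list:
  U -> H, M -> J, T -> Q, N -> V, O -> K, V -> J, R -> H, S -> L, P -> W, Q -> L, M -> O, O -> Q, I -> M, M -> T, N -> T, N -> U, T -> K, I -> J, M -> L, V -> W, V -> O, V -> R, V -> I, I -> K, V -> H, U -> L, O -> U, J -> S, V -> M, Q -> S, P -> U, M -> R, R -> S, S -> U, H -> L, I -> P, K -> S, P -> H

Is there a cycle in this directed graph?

No

DFS with white/gray/black marking, starting from L:
L gray
L black
H gray
  H→L: L black — skip
H black
I gray
  J gray
    S gray
      S→L: L black — skip
      U gray
        U→H: H black — skip
        U→L: L black — skip
      U black
    S black
  J black
  P gray
    P→H: H black — skip
    W gray
    W black
    P→U: U black — skip
  P black
  M gray
    R gray
      R→H: H black — skip
      R→S: S black — skip
    R black
    O gray
      Q gray
        Q→S: S black — skip
        Q→L: L black — skip
      Q black
      O→U: U black — skip
      K gray
        K→S: S black — skip
      K black
    O black
    M→J: J black — skip
    T gray
      T→Q: Q black — skip
      T→K: K black — skip
    T black
    M→L: L black — skip
  M black
  I→K: K black — skip
I black
N gray
  N→U: U black — skip
  N→T: T black — skip
  V gray
    V→M: M black — skip
    V→W: W black — skip
    V→R: R black — skip
    V→H: H black — skip
    V→I: I black — skip
    V→J: J black — skip
    V→O: O black — skip
  V black
N black
Every edge goes to a white or black vertex — no back edge, so the graph is acyclic.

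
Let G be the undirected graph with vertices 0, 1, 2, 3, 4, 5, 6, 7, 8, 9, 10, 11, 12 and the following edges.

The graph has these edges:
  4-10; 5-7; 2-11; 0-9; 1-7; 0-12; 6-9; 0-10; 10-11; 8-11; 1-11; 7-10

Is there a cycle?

Yes

DFS, tracking each vertex's parent; an edge to a visited non-parent vertex closes a cycle.
Start from 3:
visit 3 (parent –)
visit 0 (parent –)
  visit 9 (parent 0)
    9–0: parent, skip
    visit 6 (parent 9)
      6–9: parent, skip
  visit 10 (parent 0)
    10–0: parent, skip
    visit 11 (parent 10)
      visit 8 (parent 11)
        8–11: parent, skip
      11–10: parent, skip
      visit 1 (parent 11)
        visit 7 (parent 1)
          7–10: 10 visited and ≠ parent → cycle
Cycle: 10 – 11 – 1 – 7 – 10.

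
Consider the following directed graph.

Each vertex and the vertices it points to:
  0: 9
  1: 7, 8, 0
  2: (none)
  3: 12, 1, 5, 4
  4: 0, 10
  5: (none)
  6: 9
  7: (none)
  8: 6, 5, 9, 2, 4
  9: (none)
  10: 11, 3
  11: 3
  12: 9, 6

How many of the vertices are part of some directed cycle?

6

A vertex is on a directed cycle iff it belongs to a strongly connected component of size ≥ 2 (or has a self-loop).
The vertices on cycles are {1, 3, 4, 8, 10, 11} — 6 in total.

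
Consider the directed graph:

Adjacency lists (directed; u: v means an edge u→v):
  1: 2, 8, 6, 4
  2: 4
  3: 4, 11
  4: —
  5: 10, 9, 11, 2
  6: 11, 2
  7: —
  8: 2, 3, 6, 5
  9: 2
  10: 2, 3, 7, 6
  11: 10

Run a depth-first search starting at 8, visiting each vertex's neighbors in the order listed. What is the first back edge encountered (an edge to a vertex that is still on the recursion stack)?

10→3

DFS from 8 (visiting each vertex's neighbors in the order listed); mark gray on enter, black on exit:
8 gray
  2 gray
    4 gray
    4 black
  2 black
  3 gray
    3→4: 4 black — skip
    11 gray
      10 gray
        10→2: 2 black — skip
        10→3: 3 is gray → back edge
First back edge: 10 → 3.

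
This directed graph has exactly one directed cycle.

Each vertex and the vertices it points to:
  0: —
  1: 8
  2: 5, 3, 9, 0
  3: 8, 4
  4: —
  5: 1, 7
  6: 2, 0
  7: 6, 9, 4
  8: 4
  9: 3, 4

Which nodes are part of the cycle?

DFS with gray/black marking from 2:
2 gray
  5 gray
    1 gray
      8 gray
        4 gray
        4 black
      8 black
    1 black
    7 gray
      6 gray
        6→2: 2 is gray → back edge
Back edge closes the cycle 2 → 5 → 7 → 6 → 2; its vertices are {2, 5, 6, 7}.

2, 5, 6, 7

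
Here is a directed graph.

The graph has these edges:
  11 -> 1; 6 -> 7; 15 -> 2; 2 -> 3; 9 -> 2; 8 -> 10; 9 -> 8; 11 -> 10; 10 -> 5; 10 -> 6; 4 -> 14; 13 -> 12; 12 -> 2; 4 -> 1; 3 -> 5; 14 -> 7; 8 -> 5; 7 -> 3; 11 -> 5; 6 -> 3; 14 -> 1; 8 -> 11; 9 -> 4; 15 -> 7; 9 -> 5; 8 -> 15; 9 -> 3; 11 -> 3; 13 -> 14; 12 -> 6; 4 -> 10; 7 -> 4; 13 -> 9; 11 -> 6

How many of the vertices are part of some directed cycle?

A vertex is on a directed cycle iff it belongs to a strongly connected component of size ≥ 2 (or has a self-loop).
The vertices on cycles are {4, 6, 7, 10, 14} — 5 in total.

5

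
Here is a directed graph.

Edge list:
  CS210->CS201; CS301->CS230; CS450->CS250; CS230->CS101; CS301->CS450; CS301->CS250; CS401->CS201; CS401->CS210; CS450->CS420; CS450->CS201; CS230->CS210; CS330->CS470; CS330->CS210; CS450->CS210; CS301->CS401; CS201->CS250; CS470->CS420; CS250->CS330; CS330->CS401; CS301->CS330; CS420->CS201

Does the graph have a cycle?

Yes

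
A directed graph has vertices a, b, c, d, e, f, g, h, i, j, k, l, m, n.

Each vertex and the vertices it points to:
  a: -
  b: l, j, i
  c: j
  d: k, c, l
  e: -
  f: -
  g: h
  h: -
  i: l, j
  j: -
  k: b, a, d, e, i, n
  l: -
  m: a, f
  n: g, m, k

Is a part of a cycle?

No

a lies on a cycle iff there is a path from a back to itself.
Exploring from a, it never reaches itself; equivalently, its strongly connected component is a singleton.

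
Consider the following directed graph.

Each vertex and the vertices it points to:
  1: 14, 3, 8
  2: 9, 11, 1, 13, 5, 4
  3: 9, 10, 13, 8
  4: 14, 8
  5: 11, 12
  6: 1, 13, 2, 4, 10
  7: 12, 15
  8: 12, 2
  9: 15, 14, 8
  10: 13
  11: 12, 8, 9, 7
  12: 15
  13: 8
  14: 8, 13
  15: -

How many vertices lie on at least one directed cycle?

A vertex is on a directed cycle iff it belongs to a strongly connected component of size ≥ 2 (or has a self-loop).
The vertices on cycles are {1, 2, 3, 4, 5, 8, 9, 10, 11, 13, 14} — 11 in total.

11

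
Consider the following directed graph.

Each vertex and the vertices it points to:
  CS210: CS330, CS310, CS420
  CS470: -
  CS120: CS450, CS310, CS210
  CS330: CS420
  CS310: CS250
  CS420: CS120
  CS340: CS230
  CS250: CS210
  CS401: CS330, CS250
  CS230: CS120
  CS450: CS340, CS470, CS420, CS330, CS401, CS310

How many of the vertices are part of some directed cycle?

10

A vertex is on a directed cycle iff it belongs to a strongly connected component of size ≥ 2 (or has a self-loop).
The vertices on cycles are {CS120, CS210, CS230, CS250, CS310, CS330, CS340, CS401, CS420, CS450} — 10 in total.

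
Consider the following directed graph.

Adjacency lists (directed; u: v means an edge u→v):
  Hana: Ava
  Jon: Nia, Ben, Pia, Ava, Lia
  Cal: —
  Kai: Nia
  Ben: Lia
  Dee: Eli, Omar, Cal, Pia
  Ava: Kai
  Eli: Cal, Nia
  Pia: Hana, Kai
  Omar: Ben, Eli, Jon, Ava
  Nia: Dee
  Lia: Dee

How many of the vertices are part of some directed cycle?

11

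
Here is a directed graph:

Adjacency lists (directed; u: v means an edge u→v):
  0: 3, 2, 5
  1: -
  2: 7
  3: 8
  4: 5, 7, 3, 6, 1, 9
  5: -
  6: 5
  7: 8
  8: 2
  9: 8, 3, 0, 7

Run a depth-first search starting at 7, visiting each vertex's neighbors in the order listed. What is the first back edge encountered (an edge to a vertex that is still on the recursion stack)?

2->7

DFS from 7 (visiting each vertex's neighbors in the order listed); mark gray on enter, black on exit:
7 gray
  8 gray
    2 gray
      2→7: 7 is gray → back edge
First back edge: 2 → 7.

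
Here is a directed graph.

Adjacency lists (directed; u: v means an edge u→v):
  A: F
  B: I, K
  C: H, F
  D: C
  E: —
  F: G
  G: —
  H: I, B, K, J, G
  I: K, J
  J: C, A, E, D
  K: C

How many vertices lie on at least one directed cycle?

A vertex is on a directed cycle iff it belongs to a strongly connected component of size ≥ 2 (or has a self-loop).
The vertices on cycles are {B, C, D, H, I, J, K} — 7 in total.

7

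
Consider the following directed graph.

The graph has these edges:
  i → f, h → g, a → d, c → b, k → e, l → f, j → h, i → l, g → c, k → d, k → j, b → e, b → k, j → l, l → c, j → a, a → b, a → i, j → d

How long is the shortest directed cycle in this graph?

4

For each vertex v, BFS finds the shortest path from v back to v.
The shortest such closed walk is j → a → b → k → j, length 4.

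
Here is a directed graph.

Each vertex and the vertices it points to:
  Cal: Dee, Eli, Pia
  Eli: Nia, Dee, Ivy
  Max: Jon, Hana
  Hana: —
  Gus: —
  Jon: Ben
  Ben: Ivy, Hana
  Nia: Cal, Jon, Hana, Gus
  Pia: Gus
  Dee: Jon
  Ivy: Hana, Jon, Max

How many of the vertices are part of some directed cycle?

7

A vertex is on a directed cycle iff it belongs to a strongly connected component of size ≥ 2 (or has a self-loop).
The vertices on cycles are {Ben, Cal, Eli, Ivy, Jon, Max, Nia} — 7 in total.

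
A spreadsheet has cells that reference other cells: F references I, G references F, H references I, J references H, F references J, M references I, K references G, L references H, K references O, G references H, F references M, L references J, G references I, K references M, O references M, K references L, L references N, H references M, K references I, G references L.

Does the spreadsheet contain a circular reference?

DFS with white/gray/black marking, starting from L:
L gray
  H gray
    M gray
      I gray
      I black
    M black
    H→I: I black — skip
  H black
  J gray
    J→H: H black — skip
  J black
  N gray
  N black
L black
G gray
  F gray
    F→M: M black — skip
    F→J: J black — skip
    F→I: I black — skip
  F black
  G→L: L black — skip
  G→H: H black — skip
  G→I: I black — skip
G black
O gray
  O→M: M black — skip
O black
K gray
  K→L: L black — skip
  K→O: O black — skip
  K→I: I black — skip
  K→G: G black — skip
  K→M: M black — skip
K black
Every edge goes to a white or black vertex — no back edge, so the graph is acyclic.

No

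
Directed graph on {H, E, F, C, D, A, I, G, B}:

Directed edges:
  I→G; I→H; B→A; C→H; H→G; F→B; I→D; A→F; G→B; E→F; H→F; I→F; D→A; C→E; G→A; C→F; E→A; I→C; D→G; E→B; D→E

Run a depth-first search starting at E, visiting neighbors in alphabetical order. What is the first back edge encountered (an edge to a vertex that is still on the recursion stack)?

DFS from E (visiting neighbors in alphabetical order); mark gray on enter, black on exit:
E gray
  A gray
    F gray
      B gray
        B→A: A is gray → back edge
First back edge: B → A.

B→A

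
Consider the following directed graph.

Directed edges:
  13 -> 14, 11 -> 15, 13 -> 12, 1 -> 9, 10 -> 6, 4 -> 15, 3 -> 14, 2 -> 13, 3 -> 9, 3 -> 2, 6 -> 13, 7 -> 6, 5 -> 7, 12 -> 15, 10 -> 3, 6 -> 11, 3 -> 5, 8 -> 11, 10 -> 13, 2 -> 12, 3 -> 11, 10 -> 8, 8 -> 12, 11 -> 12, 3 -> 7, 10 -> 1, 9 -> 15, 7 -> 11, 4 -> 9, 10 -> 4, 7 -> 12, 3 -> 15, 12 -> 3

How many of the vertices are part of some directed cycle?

8

A vertex is on a directed cycle iff it belongs to a strongly connected component of size ≥ 2 (or has a self-loop).
The vertices on cycles are {2, 3, 5, 6, 7, 11, 12, 13} — 8 in total.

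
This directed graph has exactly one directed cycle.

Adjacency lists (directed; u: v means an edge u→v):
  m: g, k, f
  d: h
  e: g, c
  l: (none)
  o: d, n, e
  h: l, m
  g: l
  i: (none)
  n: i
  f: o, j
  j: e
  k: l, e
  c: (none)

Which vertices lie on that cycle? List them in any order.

d, f, h, m, o

DFS with gray/black marking from m:
m gray
  g gray
    l gray
    l black
  g black
  k gray
    k→l: l black — skip
    e gray
      e→g: g black — skip
      c gray
      c black
    e black
  k black
  f gray
    o gray
      d gray
        h gray
          h→l: l black — skip
          h→m: m is gray → back edge
Back edge closes the cycle m → f → o → d → h → m; its vertices are {d, f, h, m, o}.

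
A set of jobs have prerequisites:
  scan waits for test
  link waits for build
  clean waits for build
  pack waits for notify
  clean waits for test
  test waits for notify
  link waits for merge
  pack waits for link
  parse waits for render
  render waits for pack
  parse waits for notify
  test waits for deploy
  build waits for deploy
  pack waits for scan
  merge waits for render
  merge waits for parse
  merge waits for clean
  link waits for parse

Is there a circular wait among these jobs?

DFS with white/gray/black marking, starting from test:
test gray
  deploy gray
  deploy black
  notify gray
  notify black
test black
build gray
  build→deploy: deploy black — skip
build black
render gray
  pack gray
    scan gray
      scan→test: test black — skip
    scan black
    pack→notify: notify black — skip
    link gray
      link→build: build black — skip
      parse gray
        parse→render: render is gray → back edge
Back edge found, so a cycle exists: render → pack → link → parse → render.

Yes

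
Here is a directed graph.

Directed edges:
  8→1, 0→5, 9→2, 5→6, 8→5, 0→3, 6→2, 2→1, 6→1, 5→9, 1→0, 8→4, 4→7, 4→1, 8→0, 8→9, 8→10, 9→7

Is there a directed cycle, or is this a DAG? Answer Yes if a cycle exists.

DFS with white/gray/black marking, starting from 0:
0 gray
  3 gray
  3 black
  5 gray
    9 gray
      7 gray
      7 black
      2 gray
        1 gray
          1→0: 0 is gray → back edge
Back edge found, so a cycle exists: 0 → 5 → 9 → 2 → 1 → 0.

Yes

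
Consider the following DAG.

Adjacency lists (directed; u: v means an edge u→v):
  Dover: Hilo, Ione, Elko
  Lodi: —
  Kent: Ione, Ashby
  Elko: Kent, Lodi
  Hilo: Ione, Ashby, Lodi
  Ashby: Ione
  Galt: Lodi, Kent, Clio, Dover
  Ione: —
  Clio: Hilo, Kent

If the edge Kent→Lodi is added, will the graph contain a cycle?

No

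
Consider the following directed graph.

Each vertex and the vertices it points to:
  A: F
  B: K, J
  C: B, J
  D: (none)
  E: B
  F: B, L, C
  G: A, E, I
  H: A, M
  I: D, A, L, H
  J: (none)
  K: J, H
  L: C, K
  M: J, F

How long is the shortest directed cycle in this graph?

For each vertex v, BFS finds the shortest path from v back to v.
The shortest such closed walk is H → M → F → L → K → H, length 5.

5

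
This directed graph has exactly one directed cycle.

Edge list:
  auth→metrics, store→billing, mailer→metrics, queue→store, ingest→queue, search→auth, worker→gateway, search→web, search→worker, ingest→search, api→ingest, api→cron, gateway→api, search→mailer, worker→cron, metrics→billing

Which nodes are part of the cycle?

api, ingest, search, worker, gateway

DFS with gray/black marking from ingest:
ingest gray
  search gray
    worker gray
      gateway gray
        api gray
          cron gray
          cron black
          api→ingest: ingest is gray → back edge
Back edge closes the cycle ingest → search → worker → gateway → api → ingest; its vertices are {api, ingest, search, worker, gateway}.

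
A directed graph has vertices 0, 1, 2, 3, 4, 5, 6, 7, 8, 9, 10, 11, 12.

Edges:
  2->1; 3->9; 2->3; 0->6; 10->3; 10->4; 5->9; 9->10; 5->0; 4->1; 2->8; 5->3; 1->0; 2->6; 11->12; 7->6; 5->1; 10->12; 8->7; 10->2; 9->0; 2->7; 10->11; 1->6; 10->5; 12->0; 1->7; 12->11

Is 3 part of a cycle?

3 is on a cycle iff 3 can reach itself via ≥1 edge.
3 → 9 → 10 → 3 — yes.

Yes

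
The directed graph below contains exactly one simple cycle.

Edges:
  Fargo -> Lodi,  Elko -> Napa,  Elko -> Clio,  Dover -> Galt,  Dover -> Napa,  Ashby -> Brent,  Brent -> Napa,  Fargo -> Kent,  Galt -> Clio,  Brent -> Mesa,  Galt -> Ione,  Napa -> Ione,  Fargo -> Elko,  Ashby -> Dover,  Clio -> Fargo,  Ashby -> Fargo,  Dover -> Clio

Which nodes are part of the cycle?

Clio, Elko, Fargo

DFS with gray/black marking from Fargo:
Fargo gray
  Elko gray
    Clio gray
      Clio→Fargo: Fargo is gray → back edge
Back edge closes the cycle Fargo → Elko → Clio → Fargo; its vertices are {Clio, Elko, Fargo}.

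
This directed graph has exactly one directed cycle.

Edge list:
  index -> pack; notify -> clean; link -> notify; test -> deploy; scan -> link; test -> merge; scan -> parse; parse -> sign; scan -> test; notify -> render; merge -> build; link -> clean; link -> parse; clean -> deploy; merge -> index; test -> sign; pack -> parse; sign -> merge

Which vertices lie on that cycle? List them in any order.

DFS with gray/black marking from parse:
parse gray
  sign gray
    merge gray
      index gray
        pack gray
          pack→parse: parse is gray → back edge
Back edge closes the cycle parse → sign → merge → index → pack → parse; its vertices are {pack, sign, index, merge, parse}.

pack, sign, index, merge, parse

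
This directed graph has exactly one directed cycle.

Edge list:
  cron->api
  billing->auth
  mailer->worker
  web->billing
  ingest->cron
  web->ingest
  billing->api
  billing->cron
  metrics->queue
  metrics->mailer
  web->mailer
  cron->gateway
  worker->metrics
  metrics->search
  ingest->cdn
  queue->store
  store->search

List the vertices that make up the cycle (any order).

mailer, worker, metrics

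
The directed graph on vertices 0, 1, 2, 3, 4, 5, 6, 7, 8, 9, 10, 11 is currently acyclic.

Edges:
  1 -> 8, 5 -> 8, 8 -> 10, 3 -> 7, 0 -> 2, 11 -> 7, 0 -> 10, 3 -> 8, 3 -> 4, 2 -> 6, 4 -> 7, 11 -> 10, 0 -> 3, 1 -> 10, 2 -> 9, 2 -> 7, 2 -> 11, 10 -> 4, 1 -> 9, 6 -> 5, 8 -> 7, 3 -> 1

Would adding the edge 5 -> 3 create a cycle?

No

Adding 5→3 creates a cycle iff 3 can already reach 5.
Explore from 3: no path reaches 5. The graph stays acyclic.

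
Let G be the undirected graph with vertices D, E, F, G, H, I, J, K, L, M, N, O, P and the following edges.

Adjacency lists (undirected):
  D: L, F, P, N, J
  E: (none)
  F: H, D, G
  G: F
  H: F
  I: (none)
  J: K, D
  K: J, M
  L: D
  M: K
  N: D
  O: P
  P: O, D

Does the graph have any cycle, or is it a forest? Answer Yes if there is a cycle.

No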